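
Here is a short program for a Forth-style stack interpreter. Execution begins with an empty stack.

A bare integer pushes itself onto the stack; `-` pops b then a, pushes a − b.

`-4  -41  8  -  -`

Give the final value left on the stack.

45

-4  -> [-4]
-41 -> [-4, -41]
8   -> [-4, -41, 8]
-   -> [-4, -49]
-   -> [45]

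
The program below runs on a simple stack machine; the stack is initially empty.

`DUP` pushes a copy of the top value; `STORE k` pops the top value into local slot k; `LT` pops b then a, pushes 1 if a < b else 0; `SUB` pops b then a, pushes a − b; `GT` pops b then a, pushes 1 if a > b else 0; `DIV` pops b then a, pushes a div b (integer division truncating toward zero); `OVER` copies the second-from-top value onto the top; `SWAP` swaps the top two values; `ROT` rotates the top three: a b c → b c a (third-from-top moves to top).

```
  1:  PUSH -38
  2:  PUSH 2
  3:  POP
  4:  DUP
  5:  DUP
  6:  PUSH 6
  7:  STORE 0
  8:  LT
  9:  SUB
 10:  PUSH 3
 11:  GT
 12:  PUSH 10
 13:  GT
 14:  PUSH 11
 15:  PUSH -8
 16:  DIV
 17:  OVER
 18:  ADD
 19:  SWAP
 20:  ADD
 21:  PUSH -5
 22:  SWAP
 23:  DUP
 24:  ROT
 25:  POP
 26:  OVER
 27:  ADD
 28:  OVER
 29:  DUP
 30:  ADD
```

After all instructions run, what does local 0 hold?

PUSH -38  -38
PUSH 2    -38 2
POP       -38
DUP       -38 -38
DUP       -38 -38 -38
PUSH 6    -38 -38 -38 6
STORE 0   -38 -38 -38
LT        -38 0
SUB       -38
PUSH 3    -38 3
GT        0
PUSH 10   0 10
GT        0
PUSH 11   0 11
PUSH -8   0 11 -8
DIV       0 -1
OVER      0 -1 0
ADD       0 -1
SWAP      -1 0
ADD       -1
PUSH -5   -1 -5
SWAP      -5 -1
DUP       -5 -1 -1
ROT       -1 -1 -5
POP       -1 -1
OVER      -1 -1 -1
ADD       -1 -2
OVER      -1 -2 -1
DUP       -1 -2 -1 -1
ADD       -1 -2 -2

6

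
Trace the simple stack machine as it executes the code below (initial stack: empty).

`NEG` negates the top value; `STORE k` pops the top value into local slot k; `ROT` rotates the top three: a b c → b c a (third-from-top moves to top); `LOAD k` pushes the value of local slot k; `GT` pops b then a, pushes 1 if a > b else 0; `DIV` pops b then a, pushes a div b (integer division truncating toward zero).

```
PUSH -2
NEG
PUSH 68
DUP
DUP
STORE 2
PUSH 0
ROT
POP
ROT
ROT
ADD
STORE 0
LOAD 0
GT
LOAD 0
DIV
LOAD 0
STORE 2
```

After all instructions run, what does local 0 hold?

PUSH -2 -> -2
NEG     -> 2
PUSH 68 -> 2 68
DUP     -> 2 68 68
DUP     -> 2 68 68 68
STORE 2 -> 2 68 68
PUSH 0  -> 2 68 68 0
ROT     -> 2 68 0 68
POP     -> 2 68 0
ROT     -> 68 0 2
ROT     -> 0 2 68
ADD     -> 0 70
STORE 0 -> 0
LOAD 0  -> 0 70
GT      -> 0
LOAD 0  -> 0 70
DIV     -> 0
LOAD 0  -> 0 70
STORE 2 -> 0

70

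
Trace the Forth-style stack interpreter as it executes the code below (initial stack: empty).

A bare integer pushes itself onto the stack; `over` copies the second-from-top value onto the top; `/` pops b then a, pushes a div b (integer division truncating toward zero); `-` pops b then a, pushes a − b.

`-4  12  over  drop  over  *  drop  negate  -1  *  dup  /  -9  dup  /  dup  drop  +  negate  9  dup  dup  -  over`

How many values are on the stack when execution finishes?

-4      [-4]
12      [-4, 12]
over    [-4, 12, -4]
drop    [-4, 12]
over    [-4, 12, -4]
*       [-4, -48]
drop    [-4]
negate  [4]
-1      [4, -1]
*       [-4]
dup     [-4, -4]
/       [1]
-9      [1, -9]
dup     [1, -9, -9]
/       [1, 1]
dup     [1, 1, 1]
drop    [1, 1]
+       [2]
negate  [-2]
9       [-2, 9]
dup     [-2, 9, 9]
dup     [-2, 9, 9, 9]
-       [-2, 9, 0]
over    [-2, 9, 0, 9]

4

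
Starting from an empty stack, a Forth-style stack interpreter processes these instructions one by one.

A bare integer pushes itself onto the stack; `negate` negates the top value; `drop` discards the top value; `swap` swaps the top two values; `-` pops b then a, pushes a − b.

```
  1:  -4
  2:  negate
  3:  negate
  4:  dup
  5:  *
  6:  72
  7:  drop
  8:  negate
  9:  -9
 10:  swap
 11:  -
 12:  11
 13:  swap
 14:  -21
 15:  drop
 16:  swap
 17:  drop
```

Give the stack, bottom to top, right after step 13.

[11, 7]

-4      -4
negate  4
negate  -4
dup     -4 -4
*       16
72      16 72
drop    16
negate  -16
-9      -16 -9
swap    -9 -16
-       7
11      7 11
swap    11 7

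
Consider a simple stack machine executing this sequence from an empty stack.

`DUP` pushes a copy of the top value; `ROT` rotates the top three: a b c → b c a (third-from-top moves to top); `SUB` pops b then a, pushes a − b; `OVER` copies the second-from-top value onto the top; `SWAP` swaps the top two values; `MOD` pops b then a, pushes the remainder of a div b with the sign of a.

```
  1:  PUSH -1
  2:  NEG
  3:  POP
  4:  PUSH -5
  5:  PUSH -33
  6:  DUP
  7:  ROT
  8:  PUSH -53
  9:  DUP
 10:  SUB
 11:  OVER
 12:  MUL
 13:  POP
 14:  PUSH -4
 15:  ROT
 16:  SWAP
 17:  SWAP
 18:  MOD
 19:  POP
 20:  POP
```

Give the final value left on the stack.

PUSH -1  → -1
NEG      → 1
POP      → (empty)
PUSH -5  → -5
PUSH -33 → -5 -33
DUP      → -5 -33 -33
ROT      → -33 -33 -5
PUSH -53 → -33 -33 -5 -53
DUP      → -33 -33 -5 -53 -53
SUB      → -33 -33 -5 0
OVER     → -33 -33 -5 0 -5
MUL      → -33 -33 -5 0
POP      → -33 -33 -5
PUSH -4  → -33 -33 -5 -4
ROT      → -33 -5 -4 -33
SWAP     → -33 -5 -33 -4
SWAP     → -33 -5 -4 -33
MOD      → -33 -5 -4
POP      → -33 -5
POP      → -33

-33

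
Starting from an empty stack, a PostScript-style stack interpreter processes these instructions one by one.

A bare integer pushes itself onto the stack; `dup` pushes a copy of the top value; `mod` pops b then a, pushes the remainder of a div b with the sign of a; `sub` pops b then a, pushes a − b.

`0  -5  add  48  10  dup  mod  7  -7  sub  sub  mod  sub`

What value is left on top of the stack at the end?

0   : 0
-5  : 0 -5
add : -5
48  : -5 48
10  : -5 48 10
dup : -5 48 10 10
mod : -5 48 0
7   : -5 48 0 7
-7  : -5 48 0 7 -7
sub : -5 48 0 14
sub : -5 48 -14
mod : -5 6
sub : -11

-11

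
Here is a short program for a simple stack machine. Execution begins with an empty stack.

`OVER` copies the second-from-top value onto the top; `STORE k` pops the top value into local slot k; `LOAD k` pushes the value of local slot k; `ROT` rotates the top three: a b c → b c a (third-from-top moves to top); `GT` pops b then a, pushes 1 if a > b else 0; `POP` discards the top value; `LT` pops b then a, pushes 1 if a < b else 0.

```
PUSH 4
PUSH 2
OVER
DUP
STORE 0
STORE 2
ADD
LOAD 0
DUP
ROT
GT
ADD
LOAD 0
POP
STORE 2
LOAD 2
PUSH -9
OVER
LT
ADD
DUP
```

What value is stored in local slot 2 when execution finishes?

PUSH 4  -> [4]
PUSH 2  -> [4, 2]
OVER    -> [4, 2, 4]
DUP     -> [4, 2, 4, 4]
STORE 0 -> [4, 2, 4]
STORE 2 -> [4, 2]
ADD     -> [6]
LOAD 0  -> [6, 4]
DUP     -> [6, 4, 4]
ROT     -> [4, 4, 6]
GT      -> [4, 0]
ADD     -> [4]
LOAD 0  -> [4, 4]
POP     -> [4]
STORE 2 -> []
LOAD 2  -> [4]
PUSH -9 -> [4, -9]
OVER    -> [4, -9, 4]
LT      -> [4, 1]
ADD     -> [5]
DUP     -> [5, 5]

4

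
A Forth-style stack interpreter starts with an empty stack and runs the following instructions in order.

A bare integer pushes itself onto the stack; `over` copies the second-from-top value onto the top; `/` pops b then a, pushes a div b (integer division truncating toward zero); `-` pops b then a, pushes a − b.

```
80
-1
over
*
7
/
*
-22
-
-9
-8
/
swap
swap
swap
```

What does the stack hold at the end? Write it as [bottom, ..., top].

[1, -858]

80   : [80]
-1   : [80, -1]
over : [80, -1, 80]
*    : [80, -80]
7    : [80, -80, 7]
/    : [80, -11]
*    : [-880]
-22  : [-880, -22]
-    : [-858]
-9   : [-858, -9]
-8   : [-858, -9, -8]
/    : [-858, 1]
swap : [1, -858]
swap : [-858, 1]
swap : [1, -858]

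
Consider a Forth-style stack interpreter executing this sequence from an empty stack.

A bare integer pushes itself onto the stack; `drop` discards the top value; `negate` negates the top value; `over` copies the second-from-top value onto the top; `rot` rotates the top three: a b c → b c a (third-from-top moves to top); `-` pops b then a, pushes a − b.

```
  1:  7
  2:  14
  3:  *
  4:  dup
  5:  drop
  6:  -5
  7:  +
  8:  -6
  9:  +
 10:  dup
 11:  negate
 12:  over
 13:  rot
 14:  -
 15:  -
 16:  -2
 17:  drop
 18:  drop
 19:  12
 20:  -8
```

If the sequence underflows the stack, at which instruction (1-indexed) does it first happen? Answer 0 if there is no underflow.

0

7      -> 7
14     -> 7 14
*      -> 98
dup    -> 98 98
drop   -> 98
-5     -> 98 -5
+      -> 93
-6     -> 93 -6
+      -> 87
dup    -> 87 87
negate -> 87 -87
over   -> 87 -87 87
rot    -> -87 87 87
-      -> -87 0
-      -> -87
-2     -> -87 -2
drop   -> -87
drop   -> (empty)
12     -> 12
-8     -> 12 -8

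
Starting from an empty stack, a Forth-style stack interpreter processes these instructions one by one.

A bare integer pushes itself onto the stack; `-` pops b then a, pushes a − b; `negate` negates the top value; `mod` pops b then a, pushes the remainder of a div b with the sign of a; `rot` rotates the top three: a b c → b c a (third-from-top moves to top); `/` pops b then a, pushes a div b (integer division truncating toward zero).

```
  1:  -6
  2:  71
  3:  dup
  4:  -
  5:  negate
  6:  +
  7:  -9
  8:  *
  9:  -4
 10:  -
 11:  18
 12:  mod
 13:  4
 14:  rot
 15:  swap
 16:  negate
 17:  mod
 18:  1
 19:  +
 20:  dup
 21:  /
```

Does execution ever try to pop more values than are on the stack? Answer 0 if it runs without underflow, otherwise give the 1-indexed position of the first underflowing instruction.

14

-6     : [-6]
71     : [-6, 71]
dup    : [-6, 71, 71]
-      : [-6, 0]
negate : [-6, 0]
+      : [-6]
-9     : [-6, -9]
*      : [54]
-4     : [54, -4]
-      : [58]
18     : [58, 18]
mod    : [4]
4      : [4, 4]
rot  — needs 3 operands, stack has 2 → underflow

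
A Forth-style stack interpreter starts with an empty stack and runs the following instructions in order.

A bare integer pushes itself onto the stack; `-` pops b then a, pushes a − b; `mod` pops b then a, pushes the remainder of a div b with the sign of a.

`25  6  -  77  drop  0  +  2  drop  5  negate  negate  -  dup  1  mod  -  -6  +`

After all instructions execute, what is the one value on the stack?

25     : [25]
6      : [25, 6]
-      : [19]
77     : [19, 77]
drop   : [19]
0      : [19, 0]
+      : [19]
2      : [19, 2]
drop   : [19]
5      : [19, 5]
negate : [19, -5]
negate : [19, 5]
-      : [14]
dup    : [14, 14]
1      : [14, 14, 1]
mod    : [14, 0]
-      : [14]
-6     : [14, -6]
+      : [8]

8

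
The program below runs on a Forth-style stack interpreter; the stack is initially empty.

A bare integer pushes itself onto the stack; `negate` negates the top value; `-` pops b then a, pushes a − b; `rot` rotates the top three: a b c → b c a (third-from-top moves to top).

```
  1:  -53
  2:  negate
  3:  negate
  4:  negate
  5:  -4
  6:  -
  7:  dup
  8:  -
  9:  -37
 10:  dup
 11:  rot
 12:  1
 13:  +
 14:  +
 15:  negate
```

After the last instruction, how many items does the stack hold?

2

-53     [-53]
negate  [53]
negate  [-53]
negate  [53]
-4      [53, -4]
-       [57]
dup     [57, 57]
-       [0]
-37     [0, -37]
dup     [0, -37, -37]
rot     [-37, -37, 0]
1       [-37, -37, 0, 1]
+       [-37, -37, 1]
+       [-37, -36]
negate  [-37, 36]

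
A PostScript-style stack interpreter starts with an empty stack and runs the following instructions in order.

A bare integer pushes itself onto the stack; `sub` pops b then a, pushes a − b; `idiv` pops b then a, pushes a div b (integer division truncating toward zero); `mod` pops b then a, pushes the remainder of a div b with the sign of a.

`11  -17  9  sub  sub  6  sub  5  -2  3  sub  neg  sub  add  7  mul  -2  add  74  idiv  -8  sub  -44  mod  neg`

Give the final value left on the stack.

-10

11    11
-17   11 -17
9     11 -17 9
sub   11 -26
sub   37
6     37 6
sub   31
5     31 5
-2    31 5 -2
3     31 5 -2 3
sub   31 5 -5
neg   31 5 5
sub   31 0
add   31
7     31 7
mul   217
-2    217 -2
add   215
74    215 74
idiv  2
-8    2 -8
sub   10
-44   10 -44
mod   10
neg   -10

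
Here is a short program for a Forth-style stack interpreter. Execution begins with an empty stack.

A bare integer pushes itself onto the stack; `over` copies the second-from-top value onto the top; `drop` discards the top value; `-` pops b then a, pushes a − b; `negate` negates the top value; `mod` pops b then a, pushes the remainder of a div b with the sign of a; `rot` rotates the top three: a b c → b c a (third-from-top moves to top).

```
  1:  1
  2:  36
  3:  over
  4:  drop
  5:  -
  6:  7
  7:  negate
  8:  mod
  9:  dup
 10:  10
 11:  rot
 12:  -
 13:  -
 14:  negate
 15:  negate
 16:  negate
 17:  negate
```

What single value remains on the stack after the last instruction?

1      : 1
36     : 1 36
over   : 1 36 1
drop   : 1 36
-      : -35
7      : -35 7
negate : -35 -7
mod    : 0
dup    : 0 0
10     : 0 0 10
rot    : 0 10 0
-      : 0 10
-      : -10
negate : 10
negate : -10
negate : 10
negate : -10

-10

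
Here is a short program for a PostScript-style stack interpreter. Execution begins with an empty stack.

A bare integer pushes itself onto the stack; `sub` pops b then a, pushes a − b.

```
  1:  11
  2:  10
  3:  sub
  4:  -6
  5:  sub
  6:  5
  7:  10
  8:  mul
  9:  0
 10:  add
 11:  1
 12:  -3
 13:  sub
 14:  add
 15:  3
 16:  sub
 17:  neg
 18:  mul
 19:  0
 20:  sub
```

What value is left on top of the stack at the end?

-357

11  -> [11]
10  -> [11, 10]
sub -> [1]
-6  -> [1, -6]
sub -> [7]
5   -> [7, 5]
10  -> [7, 5, 10]
mul -> [7, 50]
0   -> [7, 50, 0]
add -> [7, 50]
1   -> [7, 50, 1]
-3  -> [7, 50, 1, -3]
sub -> [7, 50, 4]
add -> [7, 54]
3   -> [7, 54, 3]
sub -> [7, 51]
neg -> [7, -51]
mul -> [-357]
0   -> [-357, 0]
sub -> [-357]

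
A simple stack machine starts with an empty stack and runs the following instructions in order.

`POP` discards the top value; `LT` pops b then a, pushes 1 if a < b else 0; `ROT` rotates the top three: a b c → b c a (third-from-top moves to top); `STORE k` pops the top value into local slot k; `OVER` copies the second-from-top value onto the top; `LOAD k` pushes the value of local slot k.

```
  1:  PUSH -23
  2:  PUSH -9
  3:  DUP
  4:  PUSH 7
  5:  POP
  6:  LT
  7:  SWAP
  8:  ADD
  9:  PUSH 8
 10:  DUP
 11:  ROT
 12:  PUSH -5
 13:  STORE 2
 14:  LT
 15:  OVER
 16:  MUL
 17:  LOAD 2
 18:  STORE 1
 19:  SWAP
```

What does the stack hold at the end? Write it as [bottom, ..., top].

[0, 8]

PUSH -23  [-23]
PUSH -9   [-23, -9]
DUP       [-23, -9, -9]
PUSH 7    [-23, -9, -9, 7]
POP       [-23, -9, -9]
LT        [-23, 0]
SWAP      [0, -23]
ADD       [-23]
PUSH 8    [-23, 8]
DUP       [-23, 8, 8]
ROT       [8, 8, -23]
PUSH -5   [8, 8, -23, -5]
STORE 2   [8, 8, -23]
LT        [8, 0]
OVER      [8, 0, 8]
MUL       [8, 0]
LOAD 2    [8, 0, -5]
STORE 1   [8, 0]
SWAP      [0, 8]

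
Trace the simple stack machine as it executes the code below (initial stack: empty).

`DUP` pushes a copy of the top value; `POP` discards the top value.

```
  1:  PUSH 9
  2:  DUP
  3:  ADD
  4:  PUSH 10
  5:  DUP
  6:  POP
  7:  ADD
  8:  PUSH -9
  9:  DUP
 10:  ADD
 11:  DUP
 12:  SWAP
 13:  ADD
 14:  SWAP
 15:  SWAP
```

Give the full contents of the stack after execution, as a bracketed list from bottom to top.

PUSH 9  : [9]
DUP     : [9, 9]
ADD     : [18]
PUSH 10 : [18, 10]
DUP     : [18, 10, 10]
POP     : [18, 10]
ADD     : [28]
PUSH -9 : [28, -9]
DUP     : [28, -9, -9]
ADD     : [28, -18]
DUP     : [28, -18, -18]
SWAP    : [28, -18, -18]
ADD     : [28, -36]
SWAP    : [-36, 28]
SWAP    : [28, -36]

[28, -36]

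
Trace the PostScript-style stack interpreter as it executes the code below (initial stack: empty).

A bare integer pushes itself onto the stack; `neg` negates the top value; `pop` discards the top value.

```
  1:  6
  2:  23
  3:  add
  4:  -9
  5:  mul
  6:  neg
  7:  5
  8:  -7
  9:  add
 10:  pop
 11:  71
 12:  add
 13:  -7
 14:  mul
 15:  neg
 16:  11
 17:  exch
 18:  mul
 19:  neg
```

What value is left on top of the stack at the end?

-25564

6    → 6
23   → 6 23
add  → 29
-9   → 29 -9
mul  → -261
neg  → 261
5    → 261 5
-7   → 261 5 -7
add  → 261 -2
pop  → 261
71   → 261 71
add  → 332
-7   → 332 -7
mul  → -2324
neg  → 2324
11   → 2324 11
exch → 11 2324
mul  → 25564
neg  → -25564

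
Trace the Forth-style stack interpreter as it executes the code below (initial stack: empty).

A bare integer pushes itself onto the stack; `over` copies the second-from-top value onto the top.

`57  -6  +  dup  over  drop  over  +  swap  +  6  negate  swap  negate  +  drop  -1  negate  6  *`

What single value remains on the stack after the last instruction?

57     : [57]
-6     : [57, -6]
+      : [51]
dup    : [51, 51]
over   : [51, 51, 51]
drop   : [51, 51]
over   : [51, 51, 51]
+      : [51, 102]
swap   : [102, 51]
+      : [153]
6      : [153, 6]
negate : [153, -6]
swap   : [-6, 153]
negate : [-6, -153]
+      : [-159]
drop   : []
-1     : [-1]
negate : [1]
6      : [1, 6]
*      : [6]

6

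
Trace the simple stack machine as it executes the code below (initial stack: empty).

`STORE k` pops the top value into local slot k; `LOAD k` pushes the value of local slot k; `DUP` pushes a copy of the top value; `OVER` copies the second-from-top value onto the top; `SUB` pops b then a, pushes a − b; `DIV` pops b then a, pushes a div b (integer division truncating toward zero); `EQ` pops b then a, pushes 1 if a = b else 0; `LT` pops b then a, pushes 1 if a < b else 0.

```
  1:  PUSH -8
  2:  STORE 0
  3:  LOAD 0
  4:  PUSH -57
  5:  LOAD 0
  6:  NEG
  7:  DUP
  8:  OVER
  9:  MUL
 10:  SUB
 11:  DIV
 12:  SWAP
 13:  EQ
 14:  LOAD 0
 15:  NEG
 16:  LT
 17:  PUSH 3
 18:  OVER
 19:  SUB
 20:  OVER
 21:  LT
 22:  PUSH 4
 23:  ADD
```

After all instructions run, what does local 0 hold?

-8

PUSH -8   -8
STORE 0   (empty)
LOAD 0    -8
PUSH -57  -8 -57
LOAD 0    -8 -57 -8
NEG       -8 -57 8
DUP       -8 -57 8 8
OVER      -8 -57 8 8 8
MUL       -8 -57 8 64
SUB       -8 -57 -56
DIV       -8 1
SWAP      1 -8
EQ        0
LOAD 0    0 -8
NEG       0 8
LT        1
PUSH 3    1 3
OVER      1 3 1
SUB       1 2
OVER      1 2 1
LT        1 0
PUSH 4    1 0 4
ADD       1 4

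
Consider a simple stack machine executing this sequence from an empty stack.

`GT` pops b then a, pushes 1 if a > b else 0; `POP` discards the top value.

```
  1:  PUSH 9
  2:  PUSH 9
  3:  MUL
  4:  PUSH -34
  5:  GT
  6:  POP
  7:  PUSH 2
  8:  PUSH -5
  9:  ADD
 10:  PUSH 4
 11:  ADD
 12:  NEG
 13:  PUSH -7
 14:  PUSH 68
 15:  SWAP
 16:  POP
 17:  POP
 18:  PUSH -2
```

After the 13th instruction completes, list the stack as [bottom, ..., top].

[-1, -7]

PUSH 9   : [9]
PUSH 9   : [9, 9]
MUL      : [81]
PUSH -34 : [81, -34]
GT       : [1]
POP      : []
PUSH 2   : [2]
PUSH -5  : [2, -5]
ADD      : [-3]
PUSH 4   : [-3, 4]
ADD      : [1]
NEG      : [-1]
PUSH -7  : [-1, -7]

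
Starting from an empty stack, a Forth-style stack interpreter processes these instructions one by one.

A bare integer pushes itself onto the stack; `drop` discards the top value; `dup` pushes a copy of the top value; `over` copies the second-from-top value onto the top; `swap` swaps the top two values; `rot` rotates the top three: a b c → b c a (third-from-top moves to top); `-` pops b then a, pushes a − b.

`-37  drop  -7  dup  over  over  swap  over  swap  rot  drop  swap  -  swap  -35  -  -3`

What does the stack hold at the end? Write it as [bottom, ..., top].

-37   -37
drop  (empty)
-7    -7
dup   -7 -7
over  -7 -7 -7
over  -7 -7 -7 -7
swap  -7 -7 -7 -7
over  -7 -7 -7 -7 -7
swap  -7 -7 -7 -7 -7
rot   -7 -7 -7 -7 -7
drop  -7 -7 -7 -7
swap  -7 -7 -7 -7
-     -7 -7 0
swap  -7 0 -7
-35   -7 0 -7 -35
-     -7 0 28
-3    -7 0 28 -3

[-7, 0, 28, -3]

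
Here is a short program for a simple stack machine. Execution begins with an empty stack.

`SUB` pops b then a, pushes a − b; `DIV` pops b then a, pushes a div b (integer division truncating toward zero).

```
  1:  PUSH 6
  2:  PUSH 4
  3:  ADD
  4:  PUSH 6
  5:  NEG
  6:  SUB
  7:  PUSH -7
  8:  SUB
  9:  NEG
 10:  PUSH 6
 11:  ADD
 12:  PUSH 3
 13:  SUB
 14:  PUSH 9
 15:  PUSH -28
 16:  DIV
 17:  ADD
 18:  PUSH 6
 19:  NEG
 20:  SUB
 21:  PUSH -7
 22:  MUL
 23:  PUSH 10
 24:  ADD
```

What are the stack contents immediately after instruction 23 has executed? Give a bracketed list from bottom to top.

[98, 10]

PUSH 6   → 6
PUSH 4   → 6 4
ADD      → 10
PUSH 6   → 10 6
NEG      → 10 -6
SUB      → 16
PUSH -7  → 16 -7
SUB      → 23
NEG      → -23
PUSH 6   → -23 6
ADD      → -17
PUSH 3   → -17 3
SUB      → -20
PUSH 9   → -20 9
PUSH -28 → -20 9 -28
DIV      → -20 0
ADD      → -20
PUSH 6   → -20 6
NEG      → -20 -6
SUB      → -14
PUSH -7  → -14 -7
MUL      → 98
PUSH 10  → 98 10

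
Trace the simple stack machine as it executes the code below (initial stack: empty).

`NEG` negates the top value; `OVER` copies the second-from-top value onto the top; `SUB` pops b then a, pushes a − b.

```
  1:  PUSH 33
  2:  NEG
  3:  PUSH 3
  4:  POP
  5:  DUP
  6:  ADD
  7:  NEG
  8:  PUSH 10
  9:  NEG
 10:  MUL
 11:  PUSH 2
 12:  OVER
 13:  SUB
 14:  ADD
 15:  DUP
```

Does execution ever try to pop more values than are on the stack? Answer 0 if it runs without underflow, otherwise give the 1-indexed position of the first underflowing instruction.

PUSH 33  33
NEG      -33
PUSH 3   -33 3
POP      -33
DUP      -33 -33
ADD      -66
NEG      66
PUSH 10  66 10
NEG      66 -10
MUL      -660
PUSH 2   -660 2
OVER     -660 2 -660
SUB      -660 662
ADD      2
DUP      2 2

0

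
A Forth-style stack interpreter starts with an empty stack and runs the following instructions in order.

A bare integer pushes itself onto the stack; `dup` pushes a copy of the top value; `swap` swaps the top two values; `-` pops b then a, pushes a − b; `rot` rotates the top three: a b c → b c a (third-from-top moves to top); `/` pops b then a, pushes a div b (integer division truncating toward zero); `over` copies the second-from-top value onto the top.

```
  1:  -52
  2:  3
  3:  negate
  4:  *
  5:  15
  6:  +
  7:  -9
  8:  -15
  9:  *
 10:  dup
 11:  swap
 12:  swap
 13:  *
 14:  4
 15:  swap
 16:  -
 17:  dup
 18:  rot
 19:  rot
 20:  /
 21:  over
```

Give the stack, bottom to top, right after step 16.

-52     [-52]
3       [-52, 3]
negate  [-52, -3]
*       [156]
15      [156, 15]
+       [171]
-9      [171, -9]
-15     [171, -9, -15]
*       [171, 135]
dup     [171, 135, 135]
swap    [171, 135, 135]
swap    [171, 135, 135]
*       [171, 18225]
4       [171, 18225, 4]
swap    [171, 4, 18225]
-       [171, -18221]

[171, -18221]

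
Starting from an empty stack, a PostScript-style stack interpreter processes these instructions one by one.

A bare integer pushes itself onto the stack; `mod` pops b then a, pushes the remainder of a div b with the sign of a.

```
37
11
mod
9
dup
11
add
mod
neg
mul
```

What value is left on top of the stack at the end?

-36

37  : [37]
11  : [37, 11]
mod : [4]
9   : [4, 9]
dup : [4, 9, 9]
11  : [4, 9, 9, 11]
add : [4, 9, 20]
mod : [4, 9]
neg : [4, -9]
mul : [-36]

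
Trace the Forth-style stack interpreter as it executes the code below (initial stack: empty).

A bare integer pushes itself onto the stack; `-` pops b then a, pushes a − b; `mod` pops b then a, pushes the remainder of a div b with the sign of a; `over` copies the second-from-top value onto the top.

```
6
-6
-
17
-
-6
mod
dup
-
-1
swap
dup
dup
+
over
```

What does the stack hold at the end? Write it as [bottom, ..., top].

6    → [6]
-6   → [6, -6]
-    → [12]
17   → [12, 17]
-    → [-5]
-6   → [-5, -6]
mod  → [-5]
dup  → [-5, -5]
-    → [0]
-1   → [0, -1]
swap → [-1, 0]
dup  → [-1, 0, 0]
dup  → [-1, 0, 0, 0]
+    → [-1, 0, 0]
over → [-1, 0, 0, 0]

[-1, 0, 0, 0]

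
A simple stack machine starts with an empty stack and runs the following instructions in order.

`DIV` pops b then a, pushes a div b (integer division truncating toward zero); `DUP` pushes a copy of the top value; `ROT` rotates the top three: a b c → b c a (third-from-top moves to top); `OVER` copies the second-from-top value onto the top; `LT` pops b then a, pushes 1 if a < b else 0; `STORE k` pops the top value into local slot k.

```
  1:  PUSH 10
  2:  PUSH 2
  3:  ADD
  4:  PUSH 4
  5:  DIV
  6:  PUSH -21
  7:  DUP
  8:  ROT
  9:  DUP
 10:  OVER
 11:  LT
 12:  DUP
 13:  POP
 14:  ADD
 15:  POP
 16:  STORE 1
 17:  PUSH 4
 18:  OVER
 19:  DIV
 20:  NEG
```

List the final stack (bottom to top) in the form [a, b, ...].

PUSH 10  : [10]
PUSH 2   : [10, 2]
ADD      : [12]
PUSH 4   : [12, 4]
DIV      : [3]
PUSH -21 : [3, -21]
DUP      : [3, -21, -21]
ROT      : [-21, -21, 3]
DUP      : [-21, -21, 3, 3]
OVER     : [-21, -21, 3, 3, 3]
LT       : [-21, -21, 3, 0]
DUP      : [-21, -21, 3, 0, 0]
POP      : [-21, -21, 3, 0]
ADD      : [-21, -21, 3]
POP      : [-21, -21]
STORE 1  : [-21]
PUSH 4   : [-21, 4]
OVER     : [-21, 4, -21]
DIV      : [-21, 0]
NEG      : [-21, 0]

[-21, 0]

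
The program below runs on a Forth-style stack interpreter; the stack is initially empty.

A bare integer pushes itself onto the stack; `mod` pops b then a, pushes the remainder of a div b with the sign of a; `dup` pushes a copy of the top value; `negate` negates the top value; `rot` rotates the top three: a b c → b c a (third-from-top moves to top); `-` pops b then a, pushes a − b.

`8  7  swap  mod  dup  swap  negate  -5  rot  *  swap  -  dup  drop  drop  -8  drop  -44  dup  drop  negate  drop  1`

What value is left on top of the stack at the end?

8      : 8
7      : 8 7
swap   : 7 8
mod    : 7
dup    : 7 7
swap   : 7 7
negate : 7 -7
-5     : 7 -7 -5
rot    : -7 -5 7
*      : -7 -35
swap   : -35 -7
-      : -28
dup    : -28 -28
drop   : -28
drop   : (empty)
-8     : -8
drop   : (empty)
-44    : -44
dup    : -44 -44
drop   : -44
negate : 44
drop   : (empty)
1      : 1

1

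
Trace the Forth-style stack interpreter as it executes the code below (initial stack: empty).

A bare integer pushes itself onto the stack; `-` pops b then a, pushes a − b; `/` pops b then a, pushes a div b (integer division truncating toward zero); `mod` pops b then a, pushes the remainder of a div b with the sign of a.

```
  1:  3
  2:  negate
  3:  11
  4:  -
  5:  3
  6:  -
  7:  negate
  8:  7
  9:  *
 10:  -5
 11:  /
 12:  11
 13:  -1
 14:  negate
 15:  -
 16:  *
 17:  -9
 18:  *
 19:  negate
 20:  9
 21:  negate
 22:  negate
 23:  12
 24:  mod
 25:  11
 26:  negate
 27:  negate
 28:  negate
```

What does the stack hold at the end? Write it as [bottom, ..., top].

[-2070, 9, -11]

3       3
negate  -3
11      -3 11
-       -14
3       -14 3
-       -17
negate  17
7       17 7
*       119
-5      119 -5
/       -23
11      -23 11
-1      -23 11 -1
negate  -23 11 1
-       -23 10
*       -230
-9      -230 -9
*       2070
negate  -2070
9       -2070 9
negate  -2070 -9
negate  -2070 9
12      -2070 9 12
mod     -2070 9
11      -2070 9 11
negate  -2070 9 -11
negate  -2070 9 11
negate  -2070 9 -11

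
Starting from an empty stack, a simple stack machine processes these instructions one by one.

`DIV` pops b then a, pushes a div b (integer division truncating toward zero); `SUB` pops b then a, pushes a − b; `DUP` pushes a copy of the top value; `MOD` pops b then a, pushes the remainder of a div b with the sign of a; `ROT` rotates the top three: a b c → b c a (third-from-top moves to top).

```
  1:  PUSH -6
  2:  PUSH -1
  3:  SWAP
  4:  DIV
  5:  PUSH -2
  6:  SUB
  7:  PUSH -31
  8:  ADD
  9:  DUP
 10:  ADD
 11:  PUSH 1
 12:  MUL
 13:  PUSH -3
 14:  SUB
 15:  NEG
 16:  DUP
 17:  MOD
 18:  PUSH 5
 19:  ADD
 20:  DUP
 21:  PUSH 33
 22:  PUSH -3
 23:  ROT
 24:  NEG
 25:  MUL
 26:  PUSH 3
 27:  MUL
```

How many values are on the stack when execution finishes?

3

PUSH -6  -> -6
PUSH -1  -> -6 -1
SWAP     -> -1 -6
DIV      -> 0
PUSH -2  -> 0 -2
SUB      -> 2
PUSH -31 -> 2 -31
ADD      -> -29
DUP      -> -29 -29
ADD      -> -58
PUSH 1   -> -58 1
MUL      -> -58
PUSH -3  -> -58 -3
SUB      -> -55
NEG      -> 55
DUP      -> 55 55
MOD      -> 0
PUSH 5   -> 0 5
ADD      -> 5
DUP      -> 5 5
PUSH 33  -> 5 5 33
PUSH -3  -> 5 5 33 -3
ROT      -> 5 33 -3 5
NEG      -> 5 33 -3 -5
MUL      -> 5 33 15
PUSH 3   -> 5 33 15 3
MUL      -> 5 33 45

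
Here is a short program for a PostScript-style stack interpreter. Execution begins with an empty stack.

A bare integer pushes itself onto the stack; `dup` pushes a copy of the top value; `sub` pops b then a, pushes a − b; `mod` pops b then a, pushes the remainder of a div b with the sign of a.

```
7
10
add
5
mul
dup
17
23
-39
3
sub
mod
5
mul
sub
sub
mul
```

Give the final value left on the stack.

15555

7    [7]
10   [7, 10]
add  [17]
5    [17, 5]
mul  [85]
dup  [85, 85]
17   [85, 85, 17]
23   [85, 85, 17, 23]
-39  [85, 85, 17, 23, -39]
3    [85, 85, 17, 23, -39, 3]
sub  [85, 85, 17, 23, -42]
mod  [85, 85, 17, 23]
5    [85, 85, 17, 23, 5]
mul  [85, 85, 17, 115]
sub  [85, 85, -98]
sub  [85, 183]
mul  [15555]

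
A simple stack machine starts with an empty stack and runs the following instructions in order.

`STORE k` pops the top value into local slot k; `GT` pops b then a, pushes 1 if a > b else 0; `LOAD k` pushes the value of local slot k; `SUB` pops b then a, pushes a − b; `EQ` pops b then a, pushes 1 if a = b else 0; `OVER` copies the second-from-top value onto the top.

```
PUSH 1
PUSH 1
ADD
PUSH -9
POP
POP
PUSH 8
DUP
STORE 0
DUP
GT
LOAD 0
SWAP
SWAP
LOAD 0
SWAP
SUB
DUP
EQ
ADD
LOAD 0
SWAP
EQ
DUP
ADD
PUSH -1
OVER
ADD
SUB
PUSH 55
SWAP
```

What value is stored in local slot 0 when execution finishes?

PUSH 1  → [1]
PUSH 1  → [1, 1]
ADD     → [2]
PUSH -9 → [2, -9]
POP     → [2]
POP     → []
PUSH 8  → [8]
DUP     → [8, 8]
STORE 0 → [8]
DUP     → [8, 8]
GT      → [0]
LOAD 0  → [0, 8]
SWAP    → [8, 0]
SWAP    → [0, 8]
LOAD 0  → [0, 8, 8]
SWAP    → [0, 8, 8]
SUB     → [0, 0]
DUP     → [0, 0, 0]
EQ      → [0, 1]
ADD     → [1]
LOAD 0  → [1, 8]
SWAP    → [8, 1]
EQ      → [0]
DUP     → [0, 0]
ADD     → [0]
PUSH -1 → [0, -1]
OVER    → [0, -1, 0]
ADD     → [0, -1]
SUB     → [1]
PUSH 55 → [1, 55]
SWAP    → [55, 1]

8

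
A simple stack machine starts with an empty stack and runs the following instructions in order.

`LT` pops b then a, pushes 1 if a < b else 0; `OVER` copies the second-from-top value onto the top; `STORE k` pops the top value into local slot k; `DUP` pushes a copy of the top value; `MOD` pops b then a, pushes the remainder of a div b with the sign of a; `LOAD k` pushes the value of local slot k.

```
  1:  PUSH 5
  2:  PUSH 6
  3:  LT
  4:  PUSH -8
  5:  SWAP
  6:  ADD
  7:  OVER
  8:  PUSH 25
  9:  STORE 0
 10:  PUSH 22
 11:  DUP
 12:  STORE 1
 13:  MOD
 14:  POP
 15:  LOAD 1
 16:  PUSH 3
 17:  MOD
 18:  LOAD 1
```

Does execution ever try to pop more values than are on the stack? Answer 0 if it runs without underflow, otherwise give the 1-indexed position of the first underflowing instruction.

7

PUSH 5  → 5
PUSH 6  → 5 6
LT      → 1
PUSH -8 → 1 -8
SWAP    → -8 1
ADD     → -7
OVER  — needs 2 operands, stack has 1 → underflow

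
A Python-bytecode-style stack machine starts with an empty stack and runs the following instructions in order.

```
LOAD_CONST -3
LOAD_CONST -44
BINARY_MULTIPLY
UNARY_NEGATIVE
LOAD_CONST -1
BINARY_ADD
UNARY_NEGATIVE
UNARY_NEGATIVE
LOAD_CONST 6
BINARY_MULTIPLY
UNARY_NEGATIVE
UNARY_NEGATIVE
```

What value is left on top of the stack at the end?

LOAD_CONST -3   → -3
LOAD_CONST -44  → -3 -44
BINARY_MULTIPLY → 132
UNARY_NEGATIVE  → -132
LOAD_CONST -1   → -132 -1
BINARY_ADD      → -133
UNARY_NEGATIVE  → 133
UNARY_NEGATIVE  → -133
LOAD_CONST 6    → -133 6
BINARY_MULTIPLY → -798
UNARY_NEGATIVE  → 798
UNARY_NEGATIVE  → -798

-798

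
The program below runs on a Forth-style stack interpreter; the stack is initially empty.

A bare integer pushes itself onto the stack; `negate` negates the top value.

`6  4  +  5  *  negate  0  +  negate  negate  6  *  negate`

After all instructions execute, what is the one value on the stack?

6      -> 6
4      -> 6 4
+      -> 10
5      -> 10 5
*      -> 50
negate -> -50
0      -> -50 0
+      -> -50
negate -> 50
negate -> -50
6      -> -50 6
*      -> -300
negate -> 300

300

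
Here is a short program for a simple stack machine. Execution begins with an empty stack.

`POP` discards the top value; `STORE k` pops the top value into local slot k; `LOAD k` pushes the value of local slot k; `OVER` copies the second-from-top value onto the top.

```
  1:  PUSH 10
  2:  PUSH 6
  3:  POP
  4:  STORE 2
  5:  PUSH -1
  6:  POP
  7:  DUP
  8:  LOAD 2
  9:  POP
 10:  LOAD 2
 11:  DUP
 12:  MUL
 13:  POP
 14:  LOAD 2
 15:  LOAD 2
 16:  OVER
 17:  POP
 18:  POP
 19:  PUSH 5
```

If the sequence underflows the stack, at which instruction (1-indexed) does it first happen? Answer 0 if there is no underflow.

PUSH 10 → [10]
PUSH 6  → [10, 6]
POP     → [10]
STORE 2 → []
PUSH -1 → [-1]
POP     → []
DUP  — needs 1 operand, stack has 0 → underflow

7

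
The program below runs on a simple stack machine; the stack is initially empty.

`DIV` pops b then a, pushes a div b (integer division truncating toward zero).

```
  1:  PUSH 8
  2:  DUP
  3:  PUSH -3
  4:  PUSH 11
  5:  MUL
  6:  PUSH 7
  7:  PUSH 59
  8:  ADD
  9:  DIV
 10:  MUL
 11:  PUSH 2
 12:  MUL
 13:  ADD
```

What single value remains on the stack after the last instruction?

PUSH 8   [8]
DUP      [8, 8]
PUSH -3  [8, 8, -3]
PUSH 11  [8, 8, -3, 11]
MUL      [8, 8, -33]
PUSH 7   [8, 8, -33, 7]
PUSH 59  [8, 8, -33, 7, 59]
ADD      [8, 8, -33, 66]
DIV      [8, 8, 0]
MUL      [8, 0]
PUSH 2   [8, 0, 2]
MUL      [8, 0]
ADD      [8]

8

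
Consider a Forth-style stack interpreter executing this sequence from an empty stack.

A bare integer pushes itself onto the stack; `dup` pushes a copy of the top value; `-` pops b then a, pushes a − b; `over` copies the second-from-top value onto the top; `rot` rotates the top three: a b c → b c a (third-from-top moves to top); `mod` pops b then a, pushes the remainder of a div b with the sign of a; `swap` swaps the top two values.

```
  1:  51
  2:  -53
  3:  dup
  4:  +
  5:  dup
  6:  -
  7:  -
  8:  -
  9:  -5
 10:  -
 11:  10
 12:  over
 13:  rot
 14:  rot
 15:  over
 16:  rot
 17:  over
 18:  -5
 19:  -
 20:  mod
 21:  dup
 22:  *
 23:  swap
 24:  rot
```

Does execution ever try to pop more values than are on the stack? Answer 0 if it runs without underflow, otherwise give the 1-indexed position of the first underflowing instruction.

51   51
-53  51 -53
dup  51 -53 -53
+    51 -106
dup  51 -106 -106
-    51 0
-    51
-  — needs 2 operands, stack has 1 → underflow

8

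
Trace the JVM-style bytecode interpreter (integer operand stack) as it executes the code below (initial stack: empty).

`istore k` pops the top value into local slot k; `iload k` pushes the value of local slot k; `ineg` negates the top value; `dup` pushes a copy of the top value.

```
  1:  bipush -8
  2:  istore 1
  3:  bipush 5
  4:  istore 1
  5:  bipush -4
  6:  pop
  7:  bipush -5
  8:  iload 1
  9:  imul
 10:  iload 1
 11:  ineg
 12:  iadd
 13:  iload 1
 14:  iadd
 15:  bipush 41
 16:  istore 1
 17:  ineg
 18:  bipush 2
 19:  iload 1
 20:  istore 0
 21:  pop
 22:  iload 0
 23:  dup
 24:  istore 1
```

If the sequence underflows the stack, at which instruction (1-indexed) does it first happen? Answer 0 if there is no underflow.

bipush -8 → [-8]
istore 1  → []
bipush 5  → [5]
istore 1  → []
bipush -4 → [-4]
pop       → []
bipush -5 → [-5]
iload 1   → [-5, 5]
imul      → [-25]
iload 1   → [-25, 5]
ineg      → [-25, -5]
iadd      → [-30]
iload 1   → [-30, 5]
iadd      → [-25]
bipush 41 → [-25, 41]
istore 1  → [-25]
ineg      → [25]
bipush 2  → [25, 2]
iload 1   → [25, 2, 41]
istore 0  → [25, 2]
pop       → [25]
iload 0   → [25, 41]
dup       → [25, 41, 41]
istore 1  → [25, 41]

0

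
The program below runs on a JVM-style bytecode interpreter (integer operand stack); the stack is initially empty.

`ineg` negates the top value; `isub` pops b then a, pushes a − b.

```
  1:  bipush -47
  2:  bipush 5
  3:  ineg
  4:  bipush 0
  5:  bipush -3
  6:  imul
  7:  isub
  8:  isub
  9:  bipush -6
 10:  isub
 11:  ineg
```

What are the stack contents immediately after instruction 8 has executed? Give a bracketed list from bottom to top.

[-42]

bipush -47 -> -47
bipush 5   -> -47 5
ineg       -> -47 -5
bipush 0   -> -47 -5 0
bipush -3  -> -47 -5 0 -3
imul       -> -47 -5 0
isub       -> -47 -5
isub       -> -42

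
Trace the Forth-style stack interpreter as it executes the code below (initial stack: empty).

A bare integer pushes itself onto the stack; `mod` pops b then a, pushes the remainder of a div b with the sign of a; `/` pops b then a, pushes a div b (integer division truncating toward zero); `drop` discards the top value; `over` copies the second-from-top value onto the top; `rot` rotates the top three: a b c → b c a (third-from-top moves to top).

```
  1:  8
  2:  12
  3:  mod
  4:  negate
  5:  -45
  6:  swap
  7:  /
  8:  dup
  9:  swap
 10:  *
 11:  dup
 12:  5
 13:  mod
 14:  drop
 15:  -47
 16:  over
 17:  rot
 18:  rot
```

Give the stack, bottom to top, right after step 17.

[-47, 25, 25]

8      → [8]
12     → [8, 12]
mod    → [8]
negate → [-8]
-45    → [-8, -45]
swap   → [-45, -8]
/      → [5]
dup    → [5, 5]
swap   → [5, 5]
*      → [25]
dup    → [25, 25]
5      → [25, 25, 5]
mod    → [25, 0]
drop   → [25]
-47    → [25, -47]
over   → [25, -47, 25]
rot    → [-47, 25, 25]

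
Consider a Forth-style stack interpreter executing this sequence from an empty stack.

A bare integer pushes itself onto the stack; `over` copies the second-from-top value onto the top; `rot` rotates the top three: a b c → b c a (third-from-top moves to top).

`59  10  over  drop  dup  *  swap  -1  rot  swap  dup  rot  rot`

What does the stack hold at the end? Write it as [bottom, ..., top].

[59, -1, 100, -1]

59   -> [59]
10   -> [59, 10]
over -> [59, 10, 59]
drop -> [59, 10]
dup  -> [59, 10, 10]
*    -> [59, 100]
swap -> [100, 59]
-1   -> [100, 59, -1]
rot  -> [59, -1, 100]
swap -> [59, 100, -1]
dup  -> [59, 100, -1, -1]
rot  -> [59, -1, -1, 100]
rot  -> [59, -1, 100, -1]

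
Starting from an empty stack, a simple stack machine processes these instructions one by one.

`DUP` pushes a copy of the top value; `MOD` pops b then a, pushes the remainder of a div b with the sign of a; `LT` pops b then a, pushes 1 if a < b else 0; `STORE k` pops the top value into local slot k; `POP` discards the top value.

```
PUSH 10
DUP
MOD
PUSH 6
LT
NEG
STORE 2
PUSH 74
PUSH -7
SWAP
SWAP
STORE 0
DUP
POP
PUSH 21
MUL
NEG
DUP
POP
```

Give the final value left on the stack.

-1554

PUSH 10  [10]
DUP      [10, 10]
MOD      [0]
PUSH 6   [0, 6]
LT       [1]
NEG      [-1]
STORE 2  []
PUSH 74  [74]
PUSH -7  [74, -7]
SWAP     [-7, 74]
SWAP     [74, -7]
STORE 0  [74]
DUP      [74, 74]
POP      [74]
PUSH 21  [74, 21]
MUL      [1554]
NEG      [-1554]
DUP      [-1554, -1554]
POP      [-1554]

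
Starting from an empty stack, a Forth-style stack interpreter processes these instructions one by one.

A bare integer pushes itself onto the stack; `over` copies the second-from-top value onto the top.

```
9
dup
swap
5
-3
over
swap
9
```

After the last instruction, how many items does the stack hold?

6

9    → 9
dup  → 9 9
swap → 9 9
5    → 9 9 5
-3   → 9 9 5 -3
over → 9 9 5 -3 5
swap → 9 9 5 5 -3
9    → 9 9 5 5 -3 9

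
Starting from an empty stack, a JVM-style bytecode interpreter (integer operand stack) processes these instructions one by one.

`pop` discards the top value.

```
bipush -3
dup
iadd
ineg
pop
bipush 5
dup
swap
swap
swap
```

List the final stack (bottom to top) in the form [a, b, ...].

[5, 5]

bipush -3  [-3]
dup        [-3, -3]
iadd       [-6]
ineg       [6]
pop        []
bipush 5   [5]
dup        [5, 5]
swap       [5, 5]
swap       [5, 5]
swap       [5, 5]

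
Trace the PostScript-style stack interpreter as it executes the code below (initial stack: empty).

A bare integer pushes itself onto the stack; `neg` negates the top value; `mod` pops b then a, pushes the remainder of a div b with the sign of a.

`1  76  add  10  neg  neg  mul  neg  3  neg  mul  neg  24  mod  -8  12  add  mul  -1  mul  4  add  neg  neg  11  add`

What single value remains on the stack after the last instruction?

1   → 1
76  → 1 76
add → 77
10  → 77 10
neg → 77 -10
neg → 77 10
mul → 770
neg → -770
3   → -770 3
neg → -770 -3
mul → 2310
neg → -2310
24  → -2310 24
mod → -6
-8  → -6 -8
12  → -6 -8 12
add → -6 4
mul → -24
-1  → -24 -1
mul → 24
4   → 24 4
add → 28
neg → -28
neg → 28
11  → 28 11
add → 39

39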